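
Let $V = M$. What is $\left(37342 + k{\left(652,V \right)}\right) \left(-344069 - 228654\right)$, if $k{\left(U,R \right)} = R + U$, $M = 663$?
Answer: $-22139753011$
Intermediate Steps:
$V = 663$
$\left(37342 + k{\left(652,V \right)}\right) \left(-344069 - 228654\right) = \left(37342 + \left(663 + 652\right)\right) \left(-344069 - 228654\right) = \left(37342 + 1315\right) \left(-344069 - 228654\right) = 38657 \left(-344069 - 228654\right) = 38657 \left(-572723\right) = -22139753011$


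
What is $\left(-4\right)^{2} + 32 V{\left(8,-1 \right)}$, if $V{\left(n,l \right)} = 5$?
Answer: $176$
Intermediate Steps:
$\left(-4\right)^{2} + 32 V{\left(8,-1 \right)} = \left(-4\right)^{2} + 32 \cdot 5 = 16 + 160 = 176$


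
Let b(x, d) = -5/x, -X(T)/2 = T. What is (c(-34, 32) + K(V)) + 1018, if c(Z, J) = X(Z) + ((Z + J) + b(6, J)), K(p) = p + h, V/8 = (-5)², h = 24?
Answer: 7843/6 ≈ 1307.2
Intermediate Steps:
X(T) = -2*T
V = 200 (V = 8*(-5)² = 8*25 = 200)
K(p) = 24 + p (K(p) = p + 24 = 24 + p)
c(Z, J) = -⅚ + J - Z (c(Z, J) = -2*Z + ((Z + J) - 5/6) = -2*Z + ((J + Z) - 5*⅙) = -2*Z + ((J + Z) - ⅚) = -2*Z + (-⅚ + J + Z) = -⅚ + J - Z)
(c(-34, 32) + K(V)) + 1018 = ((-⅚ + 32 - 1*(-34)) + (24 + 200)) + 1018 = ((-⅚ + 32 + 34) + 224) + 1018 = (391/6 + 224) + 1018 = 1735/6 + 1018 = 7843/6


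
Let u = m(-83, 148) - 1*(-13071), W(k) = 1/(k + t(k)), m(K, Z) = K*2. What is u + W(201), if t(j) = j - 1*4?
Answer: 5136191/398 ≈ 12905.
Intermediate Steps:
m(K, Z) = 2*K
t(j) = -4 + j (t(j) = j - 4 = -4 + j)
W(k) = 1/(-4 + 2*k) (W(k) = 1/(k + (-4 + k)) = 1/(-4 + 2*k))
u = 12905 (u = 2*(-83) - 1*(-13071) = -166 + 13071 = 12905)
u + W(201) = 12905 + 1/(2*(-2 + 201)) = 12905 + (½)/199 = 12905 + (½)*(1/199) = 12905 + 1/398 = 5136191/398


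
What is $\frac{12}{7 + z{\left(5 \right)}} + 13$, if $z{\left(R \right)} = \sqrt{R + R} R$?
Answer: $\frac{843}{67} + \frac{20 \sqrt{10}}{67} \approx 13.526$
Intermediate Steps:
$z{\left(R \right)} = \sqrt{2} R^{\frac{3}{2}}$ ($z{\left(R \right)} = \sqrt{2 R} R = \sqrt{2} \sqrt{R} R = \sqrt{2} R^{\frac{3}{2}}$)
$\frac{12}{7 + z{\left(5 \right)}} + 13 = \frac{12}{7 + \sqrt{2} \cdot 5^{\frac{3}{2}}} + 13 = \frac{12}{7 + \sqrt{2} \cdot 5 \sqrt{5}} + 13 = \frac{12}{7 + 5 \sqrt{10}} + 13 = 13 + \frac{12}{7 + 5 \sqrt{10}}$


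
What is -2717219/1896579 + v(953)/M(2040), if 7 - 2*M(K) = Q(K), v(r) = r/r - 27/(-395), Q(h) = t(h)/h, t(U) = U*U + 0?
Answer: -2183622672341/1523019317265 ≈ -1.4337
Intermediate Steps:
t(U) = U² (t(U) = U² + 0 = U²)
Q(h) = h (Q(h) = h²/h = h)
v(r) = 422/395 (v(r) = 1 - 27*(-1/395) = 1 + 27/395 = 422/395)
M(K) = 7/2 - K/2
-2717219/1896579 + v(953)/M(2040) = -2717219/1896579 + 422/(395*(7/2 - ½*2040)) = -2717219*1/1896579 + 422/(395*(7/2 - 1020)) = -2717219/1896579 + 422/(395*(-2033/2)) = -2717219/1896579 + (422/395)*(-2/2033) = -2717219/1896579 - 844/803035 = -2183622672341/1523019317265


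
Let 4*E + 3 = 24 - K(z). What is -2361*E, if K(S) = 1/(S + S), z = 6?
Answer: -197537/16 ≈ -12346.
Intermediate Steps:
K(S) = 1/(2*S)
E = 251/48 (E = -¾ + (24 - 1/(2*6))/4 = -¾ + (24 - 1*1/12)/4 = -¾ + (24 - 1/12)/4 = -¾ + (¼)*(287/12) = -¾ + 287/48 = 251/48 ≈ 5.2292)
-2361*E = -2361*251/48 = -197537/16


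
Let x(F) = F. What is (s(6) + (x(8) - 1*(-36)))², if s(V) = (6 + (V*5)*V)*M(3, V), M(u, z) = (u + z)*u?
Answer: 25664356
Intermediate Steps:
M(u, z) = u*(u + z)
s(V) = (6 + 5*V²)*(9 + 3*V) (s(V) = (6 + (V*5)*V)*(3*(3 + V)) = (6 + (5*V)*V)*(9 + 3*V) = (6 + 5*V²)*(9 + 3*V))
(s(6) + (x(8) - 1*(-36)))² = (3*(3 + 6)*(6 + 5*6²) + (8 - 1*(-36)))² = (3*9*(6 + 5*36) + (8 + 36))² = (3*9*(6 + 180) + 44)² = (3*9*186 + 44)² = (5022 + 44)² = 5066² = 25664356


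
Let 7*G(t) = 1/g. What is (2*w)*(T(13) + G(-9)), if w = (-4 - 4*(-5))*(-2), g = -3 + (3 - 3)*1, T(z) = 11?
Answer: -14720/21 ≈ -700.95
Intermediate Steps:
g = -3 (g = -3 + 0*1 = -3 + 0 = -3)
G(t) = -1/21 (G(t) = (1/7)/(-3) = (1/7)*(-1/3) = -1/21)
w = -32 (w = (-4 + 20)*(-2) = 16*(-2) = -32)
(2*w)*(T(13) + G(-9)) = (2*(-32))*(11 - 1/21) = -64*230/21 = -14720/21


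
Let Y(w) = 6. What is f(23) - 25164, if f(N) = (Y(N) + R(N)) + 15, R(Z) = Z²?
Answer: -24614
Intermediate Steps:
f(N) = 21 + N² (f(N) = (6 + N²) + 15 = 21 + N²)
f(23) - 25164 = (21 + 23²) - 25164 = (21 + 529) - 25164 = 550 - 25164 = -24614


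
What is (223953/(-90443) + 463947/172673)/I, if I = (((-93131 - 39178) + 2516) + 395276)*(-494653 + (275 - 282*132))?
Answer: -1645061076/1102028233381836428737 ≈ -1.4928e-12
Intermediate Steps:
I = -141131293766 (I = ((-132309 + 2516) + 395276)*(-494653 + (275 - 37224)) = (-129793 + 395276)*(-494653 - 36949) = 265483*(-531602) = -141131293766)
(223953/(-90443) + 463947/172673)/I = (223953/(-90443) + 463947/172673)/(-141131293766) = (223953*(-1/90443) + 463947*(1/172673))*(-1/141131293766) = (-223953/90443 + 463947/172673)*(-1/141131293766) = (3290122152/15617064139)*(-1/141131293766) = -1645061076/1102028233381836428737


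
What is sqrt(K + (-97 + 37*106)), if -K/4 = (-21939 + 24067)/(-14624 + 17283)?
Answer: sqrt(27021191417)/2659 ≈ 61.821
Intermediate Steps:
K = -8512/2659 (K = -4*(-21939 + 24067)/(-14624 + 17283) = -8512/2659 ≈ -3.2012)
sqrt(K + (-97 + 37*106)) = sqrt(-8512/2659 + (-97 + 37*106)) = sqrt(-8512/2659 + (-97 + 3922)) = sqrt(-8512/2659 + 3825) = sqrt(10162163/2659) = sqrt(27021191417)/2659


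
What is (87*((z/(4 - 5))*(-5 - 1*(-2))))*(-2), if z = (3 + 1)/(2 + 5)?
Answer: -2088/7 ≈ -298.29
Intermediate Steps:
z = 4/7 ≈ 0.57143
(87*((z/(4 - 5))*(-5 - 1*(-2))))*(-2) = (87*(((4/7)/(4 - 5))*(-5 - 1*(-2))))*(-2) = (87*(((4/7)/(-1))*(-5 + 2)))*(-2) = (87*(-1*4/7*(-3)))*(-2) = (87*(-4/7*(-3)))*(-2) = (87*(12/7))*(-2) = (1044/7)*(-2) = -2088/7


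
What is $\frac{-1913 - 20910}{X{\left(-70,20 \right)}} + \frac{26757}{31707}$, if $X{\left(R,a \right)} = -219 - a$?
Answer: $\frac{81115976}{841997} \approx 96.338$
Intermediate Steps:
$\frac{-1913 - 20910}{X{\left(-70,20 \right)}} + \frac{26757}{31707} = \frac{-1913 - 20910}{-219 - 20} + \frac{26757}{31707} = - \frac{22823}{-219 - 20} + 26757 \cdot \frac{1}{31707} = - \frac{22823}{-239} + \frac{2973}{3523} = \left(-22823\right) \left(- \frac{1}{239}\right) + \frac{2973}{3523} = \frac{22823}{239} + \frac{2973}{3523} = \frac{81115976}{841997}$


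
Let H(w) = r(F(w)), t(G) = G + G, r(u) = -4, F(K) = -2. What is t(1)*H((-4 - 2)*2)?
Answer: -8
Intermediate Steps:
t(G) = 2*G
H(w) = -4
t(1)*H((-4 - 2)*2) = (2*1)*(-4) = 2*(-4) = -8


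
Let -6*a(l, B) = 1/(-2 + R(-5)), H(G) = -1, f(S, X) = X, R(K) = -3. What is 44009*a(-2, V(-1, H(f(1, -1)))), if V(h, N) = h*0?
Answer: 44009/30 ≈ 1467.0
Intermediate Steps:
V(h, N) = 0
a(l, B) = 1/30 (a(l, B) = -1/(6*(-2 - 3)) = -⅙/(-5) = -⅙*(-⅕) = 1/30)
44009*a(-2, V(-1, H(f(1, -1)))) = 44009*(1/30) = 44009/30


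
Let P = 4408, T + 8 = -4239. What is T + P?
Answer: 161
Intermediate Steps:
T = -4247 (T = -8 - 4239 = -4247)
T + P = -4247 + 4408 = 161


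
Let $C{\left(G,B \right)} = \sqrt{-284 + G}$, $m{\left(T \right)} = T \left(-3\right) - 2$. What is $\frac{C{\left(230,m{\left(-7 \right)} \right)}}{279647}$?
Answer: $\frac{3 i \sqrt{6}}{279647} \approx 2.6278 \cdot 10^{-5} i$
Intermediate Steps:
$m{\left(T \right)} = -2 - 3 T$ ($m{\left(T \right)} = - 3 T - 2 = -2 - 3 T$)
$\frac{C{\left(230,m{\left(-7 \right)} \right)}}{279647} = \frac{\sqrt{-284 + 230}}{279647} = \sqrt{-54} \cdot \frac{1}{279647} = 3 i \sqrt{6} \cdot \frac{1}{279647} = \frac{3 i \sqrt{6}}{279647}$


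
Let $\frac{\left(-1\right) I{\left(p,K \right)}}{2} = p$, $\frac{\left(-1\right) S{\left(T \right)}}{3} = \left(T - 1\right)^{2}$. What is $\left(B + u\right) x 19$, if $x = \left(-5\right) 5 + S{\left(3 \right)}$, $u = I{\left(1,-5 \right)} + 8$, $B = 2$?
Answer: $-5624$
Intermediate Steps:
$S{\left(T \right)} = - 3 \left(-1 + T\right)^{2}$ ($S{\left(T \right)} = - 3 \left(T - 1\right)^{2} = - 3 \left(-1 + T\right)^{2}$)
$I{\left(p,K \right)} = - 2 p$
$u = 6$ ($u = \left(-2\right) 1 + 8 = -2 + 8 = 6$)
$x = -37$ ($x = \left(-5\right) 5 - 3 \left(-1 + 3\right)^{2} = -25 - 3 \cdot 2^{2} = -25 - 12 = -37$)
$\left(B + u\right) x 19 = \left(2 + 6\right) \left(-37\right) 19 = 8 \left(-37\right) 19 = \left(-296\right) 19 = -5624$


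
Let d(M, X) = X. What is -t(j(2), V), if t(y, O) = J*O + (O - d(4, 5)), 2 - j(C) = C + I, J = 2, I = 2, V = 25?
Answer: -70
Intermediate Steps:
j(C) = -C (j(C) = 2 - (C + 2) = 2 - (2 + C) = 2 + (-2 - C) = -C)
t(y, O) = -5 + 3*O (t(y, O) = 2*O + (O - 1*5) = 2*O + (O - 5) = 2*O + (-5 + O) = -5 + 3*O)
-t(j(2), V) = -(-5 + 3*25) = -(-5 + 75) = -1*70 = -70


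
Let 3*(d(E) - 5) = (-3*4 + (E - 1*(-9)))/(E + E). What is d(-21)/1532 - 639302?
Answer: -20567623835/32172 ≈ -6.3930e+5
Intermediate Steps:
d(E) = 5 + (-3 + E)/(6*E) (d(E) = 5 + ((-3*4 + (E - 1*(-9)))/(E + E))/3 = 5 + ((-12 + (E + 9))/((2*E)))/3 = 5 + ((-12 + (9 + E))*(1/(2*E)))/3 = 5 + ((-3 + E)*(1/(2*E)))/3 = 5 + ((-3 + E)/(2*E))/3 = 5 + (-3 + E)/(6*E))
d(-21)/1532 - 639302 = ((⅙)*(-3 + 31*(-21))/(-21))/1532 - 639302 = ((⅙)*(-1/21)*(-3 - 651))*(1/1532) - 639302 = ((⅙)*(-1/21)*(-654))*(1/1532) - 639302 = (109/21)*(1/1532) - 639302 = 109/32172 - 639302 = -20567623835/32172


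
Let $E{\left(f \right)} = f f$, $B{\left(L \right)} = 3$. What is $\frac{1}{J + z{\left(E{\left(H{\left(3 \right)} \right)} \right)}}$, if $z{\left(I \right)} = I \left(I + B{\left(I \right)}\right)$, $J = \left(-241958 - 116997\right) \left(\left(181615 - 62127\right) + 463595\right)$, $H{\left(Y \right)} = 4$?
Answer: $- \frac{1}{209300557961} \approx -4.7778 \cdot 10^{-12}$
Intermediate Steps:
$J = -209300558265$ ($J = - 358955 \left(\left(181615 - 62127\right) + 463595\right) = - 358955 \left(119488 + 463595\right) = \left(-358955\right) 583083 = -209300558265$)
$E{\left(f \right)} = f^{2}$
$z{\left(I \right)} = I \left(3 + I\right)$ ($z{\left(I \right)} = I \left(I + 3\right) = I \left(3 + I\right)$)
$\frac{1}{J + z{\left(E{\left(H{\left(3 \right)} \right)} \right)}} = \frac{1}{-209300558265 + 4^{2} \left(3 + 4^{2}\right)} = \frac{1}{-209300558265 + 16 \left(3 + 16\right)} = \frac{1}{-209300558265 + 16 \cdot 19} = \frac{1}{-209300558265 + 304} = \frac{1}{-209300557961} = - \frac{1}{209300557961}$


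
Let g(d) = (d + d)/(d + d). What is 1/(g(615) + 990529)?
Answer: 1/990530 ≈ 1.0096e-6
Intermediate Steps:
g(d) = 1 (g(d) = (2*d)/((2*d)) = (2*d)*(1/(2*d)) = 1)
1/(g(615) + 990529) = 1/(1 + 990529) = 1/990530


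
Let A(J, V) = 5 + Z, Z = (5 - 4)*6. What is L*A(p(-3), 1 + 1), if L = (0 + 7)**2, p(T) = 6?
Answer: 539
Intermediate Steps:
Z = 6 (Z = 1*6 = 6)
A(J, V) = 11 (A(J, V) = 5 + 6 = 11)
L = 49 (L = 7**2 = 49)
L*A(p(-3), 1 + 1) = 49*11 = 539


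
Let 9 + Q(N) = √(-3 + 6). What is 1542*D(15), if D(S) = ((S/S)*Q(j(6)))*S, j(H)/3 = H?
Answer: -208170 + 23130*√3 ≈ -1.6811e+5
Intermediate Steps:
j(H) = 3*H
Q(N) = -9 + √3 (Q(N) = -9 + √(-3 + 6) = -9 + √3)
D(S) = S*(-9 + √3) (D(S) = ((S/S)*(-9 + √3))*S = (1*(-9 + √3))*S = (-9 + √3)*S = S*(-9 + √3))
1542*D(15) = 1542*(15*(-9 + √3)) = 1542*(-135 + 15*√3) = -208170 + 23130*√3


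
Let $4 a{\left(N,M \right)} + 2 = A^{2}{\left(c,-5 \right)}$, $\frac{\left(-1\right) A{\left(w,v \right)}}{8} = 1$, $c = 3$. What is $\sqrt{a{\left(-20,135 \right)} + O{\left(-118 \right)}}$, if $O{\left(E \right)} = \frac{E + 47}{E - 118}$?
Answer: $\frac{\sqrt{220011}}{118} \approx 3.975$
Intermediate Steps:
$A{\left(w,v \right)} = -8$ ($A{\left(w,v \right)} = \left(-8\right) 1 = -8$)
$O{\left(E \right)} = \frac{47 + E}{-118 + E}$
$a{\left(N,M \right)} = \frac{31}{2}$ ($a{\left(N,M \right)} = - \frac{1}{2} + \frac{\left(-8\right)^{2}}{4} = - \frac{1}{2} + \frac{1}{4} \cdot 64 = - \frac{1}{2} + 16 = \frac{31}{2}$)
$\sqrt{a{\left(-20,135 \right)} + O{\left(-118 \right)}} = \sqrt{\frac{31}{2} + \frac{47 - 118}{-118 - 118}} = \sqrt{\frac{31}{2} + \frac{1}{-236} \left(-71\right)} = \sqrt{\frac{31}{2} - - \frac{71}{236}} = \sqrt{\frac{31}{2} + \frac{71}{236}} = \sqrt{\frac{3729}{236}} = \frac{\sqrt{220011}}{118}$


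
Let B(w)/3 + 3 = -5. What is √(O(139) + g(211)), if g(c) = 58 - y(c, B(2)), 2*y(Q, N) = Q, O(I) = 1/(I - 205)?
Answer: 28*I*√66/33 ≈ 6.8931*I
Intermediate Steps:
B(w) = -24 (B(w) = -9 + 3*(-5) = -9 - 15 = -24)
O(I) = 1/(-205 + I)
y(Q, N) = Q/2
g(c) = 58 - c/2
√(O(139) + g(211)) = √(1/(-205 + 139) + (58 - ½*211)) = √(1/(-66) + (58 - 211/2)) = √(-1/66 - 95/2) = √(-1568/33) = 28*I*√66/33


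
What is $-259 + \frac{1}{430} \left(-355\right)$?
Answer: $- \frac{22345}{86} \approx -259.83$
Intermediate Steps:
$-259 + \frac{1}{430} \left(-355\right) = -259 - \frac{71}{86} = - \frac{22345}{86}$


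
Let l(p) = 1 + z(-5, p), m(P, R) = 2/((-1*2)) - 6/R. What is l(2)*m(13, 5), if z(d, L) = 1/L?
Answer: -33/10 ≈ -3.3000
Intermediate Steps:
m(P, R) = -1 - 6/R (m(P, R) = 2/(-2) - 6/R = 2*(-1/2) - 6/R = -1 - 6/R)
l(p) = 1 + 1/p
l(2)*m(13, 5) = ((1 + 2)/2)*((-6 - 1*5)/5) = ((1/2)*3)*((-6 - 5)/5) = 3*((1/5)*(-11))/2 = (3/2)*(-11/5) = -33/10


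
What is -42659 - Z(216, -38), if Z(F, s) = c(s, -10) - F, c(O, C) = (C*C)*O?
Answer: -38643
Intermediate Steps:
c(O, C) = O*C² (c(O, C) = C²*O = O*C²)
Z(F, s) = -F + 100*s (Z(F, s) = s*(-10)² - F = s*100 - F = 100*s - F = -F + 100*s)
-42659 - Z(216, -38) = -42659 - (-1*216 + 100*(-38)) = -42659 - (-216 - 3800) = -42659 - 1*(-4016) = -42659 + 4016 = -38643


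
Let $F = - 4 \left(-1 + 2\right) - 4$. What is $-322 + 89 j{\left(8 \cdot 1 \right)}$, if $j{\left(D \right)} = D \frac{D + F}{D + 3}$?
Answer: $-322$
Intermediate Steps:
$F = -8$ ($F = \left(-4\right) 1 - 4 = -4 - 4 = -8$)
$j{\left(D \right)} = \frac{D \left(-8 + D\right)}{3 + D}$ ($j{\left(D \right)} = D \frac{D - 8}{D + 3} = D \frac{-8 + D}{3 + D} = \frac{D \left(-8 + D\right)}{3 + D}$)
$-322 + 89 j{\left(8 \cdot 1 \right)} = -322 + 89 \frac{8 \cdot 1 \left(-8 + 8 \cdot 1\right)}{3 + 8 \cdot 1} = -322 + 89 \frac{8 \left(-8 + 8\right)}{3 + 8} = -322 + 89 \cdot 8 \cdot \frac{1}{11} \cdot 0 = -322 + 89 \cdot 0 = -322 + 0 = -322$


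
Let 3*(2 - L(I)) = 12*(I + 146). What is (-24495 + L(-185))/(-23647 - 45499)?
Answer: 24337/69146 ≈ 0.35197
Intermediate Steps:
L(I) = -582 - 4*I (L(I) = 2 - 4*(I + 146) = 2 - 4*(146 + I) = 2 - (1752 + 12*I)/3 = 2 + (-584 - 4*I) = -582 - 4*I)
(-24495 + L(-185))/(-23647 - 45499) = (-24495 + (-582 - 4*(-185)))/(-23647 - 45499) = (-24495 + (-582 + 740))/(-69146) = (-24495 + 158)*(-1/69146) = -24337*(-1/69146) = 24337/69146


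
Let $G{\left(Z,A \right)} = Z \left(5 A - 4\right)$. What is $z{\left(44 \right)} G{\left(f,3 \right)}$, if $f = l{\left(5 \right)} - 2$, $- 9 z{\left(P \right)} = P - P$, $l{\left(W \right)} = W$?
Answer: $0$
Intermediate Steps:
$z{\left(P \right)} = 0$ ($z{\left(P \right)} = - \frac{P - P}{9} = \left(- \frac{1}{9}\right) 0 = 0$)
$f = 3$ ($f = 5 - 2 = 3$)
$G{\left(Z,A \right)} = Z \left(-4 + 5 A\right)$
$z{\left(44 \right)} G{\left(f,3 \right)} = 0 \cdot 3 \left(-4 + 5 \cdot 3\right) = 0 \cdot 3 \left(-4 + 15\right) = 0 \cdot 3 \cdot 11 = 0 \cdot 33 = 0$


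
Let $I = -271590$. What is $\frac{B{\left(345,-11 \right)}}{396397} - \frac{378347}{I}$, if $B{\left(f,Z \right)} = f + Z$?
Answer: $\frac{150066326819}{107657461230} \approx 1.3939$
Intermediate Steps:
$B{\left(f,Z \right)} = Z + f$
$\frac{B{\left(345,-11 \right)}}{396397} - \frac{378347}{I} = \frac{-11 + 345}{396397} - \frac{378347}{-271590} = 334 \cdot \frac{1}{396397} - - \frac{378347}{271590} = \frac{334}{396397} + \frac{378347}{271590} = \frac{150066326819}{107657461230}$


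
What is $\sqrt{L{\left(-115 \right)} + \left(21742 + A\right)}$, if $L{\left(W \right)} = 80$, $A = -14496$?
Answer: $3 \sqrt{814} \approx 85.592$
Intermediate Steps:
$\sqrt{L{\left(-115 \right)} + \left(21742 + A\right)} = \sqrt{80 + \left(21742 - 14496\right)} = \sqrt{80 + 7246} = \sqrt{7326} = 3 \sqrt{814}$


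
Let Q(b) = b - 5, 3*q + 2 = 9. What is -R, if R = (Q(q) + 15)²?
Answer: -1369/9 ≈ -152.11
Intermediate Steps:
q = 7/3 (q = -⅔ + (⅓)*9 = -⅔ + 3 = 7/3 ≈ 2.3333)
Q(b) = -5 + b
R = 1369/9 (R = ((-5 + 7/3) + 15)² = (-8/3 + 15)² = (37/3)² = 1369/9 ≈ 152.11)
-R = -1*1369/9 = -1369/9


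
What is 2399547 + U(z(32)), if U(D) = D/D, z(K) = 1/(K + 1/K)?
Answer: 2399548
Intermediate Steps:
U(D) = 1
2399547 + U(z(32)) = 2399547 + 1 = 2399548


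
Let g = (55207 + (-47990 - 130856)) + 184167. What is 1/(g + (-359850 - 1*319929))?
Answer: -1/619251 ≈ -1.6149e-6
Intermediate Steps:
g = 60528 (g = (55207 - 178846) + 184167 = -123639 + 184167 = 60528)
1/(g + (-359850 - 1*319929)) = 1/(60528 + (-359850 - 1*319929)) = 1/(60528 + (-359850 - 319929)) = 1/(60528 - 679779) = 1/(-619251) = -1/619251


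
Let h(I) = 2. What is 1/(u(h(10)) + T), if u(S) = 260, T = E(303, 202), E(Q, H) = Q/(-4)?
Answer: 4/737 ≈ 0.0054274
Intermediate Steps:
E(Q, H) = -Q/4 (E(Q, H) = Q*(-¼) = -Q/4)
T = -303/4 (T = -¼*303 = -303/4 ≈ -75.750)
1/(u(h(10)) + T) = 1/(260 - 303/4) = 1/(737/4) = 4/737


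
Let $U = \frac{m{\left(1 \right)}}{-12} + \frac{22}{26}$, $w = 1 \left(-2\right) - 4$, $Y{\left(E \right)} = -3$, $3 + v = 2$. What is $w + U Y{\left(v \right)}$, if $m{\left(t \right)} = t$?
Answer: $- \frac{431}{52} \approx -8.2885$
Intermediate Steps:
$v = -1$ ($v = -3 + 2 = -1$)
$w = -6$ ($w = -2 - 4 = -6$)
$U = \frac{119}{156}$ ($U = 1 \frac{1}{-12} + \frac{22}{26} = 1 \left(- \frac{1}{12}\right) + 22 \cdot \frac{1}{26} = - \frac{1}{12} + \frac{11}{13} = \frac{119}{156} \approx 0.76282$)
$w + U Y{\left(v \right)} = -6 + \frac{119}{156} \left(-3\right) = -6 - \frac{119}{52} = - \frac{431}{52}$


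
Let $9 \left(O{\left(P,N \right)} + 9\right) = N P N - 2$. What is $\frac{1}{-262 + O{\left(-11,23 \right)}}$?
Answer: $- \frac{9}{8260} \approx -0.0010896$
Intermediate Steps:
$O{\left(P,N \right)} = - \frac{83}{9} + \frac{P N^{2}}{9}$ ($O{\left(P,N \right)} = -9 + \frac{N P N - 2}{9} = -9 + \frac{P N^{2} - 2}{9} = -9 + \frac{-2 + P N^{2}}{9} = -9 + \left(- \frac{2}{9} + \frac{P N^{2}}{9}\right) = - \frac{83}{9} + \frac{P N^{2}}{9}$)
$\frac{1}{-262 + O{\left(-11,23 \right)}} = \frac{1}{-262 + \left(- \frac{83}{9} + \frac{1}{9} \left(-11\right) 23^{2}\right)} = \frac{1}{-262 + \left(- \frac{83}{9} + \frac{1}{9} \left(-11\right) 529\right)} = \frac{1}{-262 - \frac{5902}{9}} = \frac{1}{- \frac{8260}{9}} = - \frac{9}{8260}$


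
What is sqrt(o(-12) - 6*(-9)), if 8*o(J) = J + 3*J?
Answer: 4*sqrt(3) ≈ 6.9282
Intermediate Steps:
o(J) = J/2 (o(J) = (J + 3*J)/8 = (4*J)/8 = J/2)
sqrt(o(-12) - 6*(-9)) = sqrt((1/2)*(-12) - 6*(-9)) = sqrt(-6 + 54) = sqrt(48) = 4*sqrt(3)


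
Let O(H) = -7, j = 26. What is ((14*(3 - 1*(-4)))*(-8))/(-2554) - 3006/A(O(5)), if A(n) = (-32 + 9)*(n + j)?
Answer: 4009966/558049 ≈ 7.1857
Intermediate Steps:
A(n) = -598 - 23*n (A(n) = (-32 + 9)*(n + 26) = -23*(26 + n) = -598 - 23*n)
((14*(3 - 1*(-4)))*(-8))/(-2554) - 3006/A(O(5)) = ((14*(3 - 1*(-4)))*(-8))/(-2554) - 3006/(-598 - 23*(-7)) = ((14*(3 + 4))*(-8))*(-1/2554) - 3006/(-598 + 161) = ((14*7)*(-8))*(-1/2554) - 3006/(-437) = (98*(-8))*(-1/2554) - 3006*(-1/437) = -784*(-1/2554) + 3006/437 = 392/1277 + 3006/437 = 4009966/558049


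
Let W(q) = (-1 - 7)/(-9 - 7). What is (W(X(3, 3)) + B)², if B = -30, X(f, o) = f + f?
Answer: 3481/4 ≈ 870.25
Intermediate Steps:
X(f, o) = 2*f
W(q) = ½ (W(q) = -8/(-16) = -8*(-1/16) = ½)
(W(X(3, 3)) + B)² = (½ - 30)² = (-59/2)² = 3481/4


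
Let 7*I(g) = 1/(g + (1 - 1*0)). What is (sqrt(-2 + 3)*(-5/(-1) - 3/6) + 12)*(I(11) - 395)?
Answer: -364969/56 ≈ -6517.3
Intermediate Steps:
I(g) = 1/(7*(1 + g)) (I(g) = 1/(7*(g + (1 - 1*0))) = 1/(7*(g + (1 + 0))) = 1/(7*(g + 1)) = 1/(7*(1 + g)))
(sqrt(-2 + 3)*(-5/(-1) - 3/6) + 12)*(I(11) - 395) = (sqrt(-2 + 3)*(-5/(-1) - 3/6) + 12)*(1/(7*(1 + 11)) - 395) = (sqrt(1)*(-5*(-1) - 3*1/6) + 12)*((1/7)/12 - 395) = (1*(5 - 1/2) + 12)*((1/7)*(1/12) - 395) = (1*(9/2) + 12)*(1/84 - 395) = (9/2 + 12)*(-33179/84) = (33/2)*(-33179/84) = -364969/56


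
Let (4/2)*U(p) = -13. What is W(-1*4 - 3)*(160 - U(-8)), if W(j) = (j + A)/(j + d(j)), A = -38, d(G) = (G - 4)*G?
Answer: -2997/28 ≈ -107.04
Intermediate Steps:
U(p) = -13/2 (U(p) = (½)*(-13) = -13/2)
d(G) = G*(-4 + G) (d(G) = (-4 + G)*G = G*(-4 + G))
W(j) = (-38 + j)/(j + j*(-4 + j)) (W(j) = (j - 38)/(j + j*(-4 + j)) = (-38 + j)/(j + j*(-4 + j)))
W(-1*4 - 3)*(160 - U(-8)) = ((-38 + (-1*4 - 3))/((-1*4 - 3)*(-3 + (-1*4 - 3))))*(160 - 1*(-13/2)) = ((-38 + (-4 - 3))/((-4 - 3)*(-3 + (-4 - 3))))*(160 + 13/2) = ((-38 - 7)/((-7)*(-3 - 7)))*(333/2) = -⅐*(-45)/(-10)*(333/2) = -⅐*(-⅒)*(-45)*(333/2) = -9/14*333/2 = -2997/28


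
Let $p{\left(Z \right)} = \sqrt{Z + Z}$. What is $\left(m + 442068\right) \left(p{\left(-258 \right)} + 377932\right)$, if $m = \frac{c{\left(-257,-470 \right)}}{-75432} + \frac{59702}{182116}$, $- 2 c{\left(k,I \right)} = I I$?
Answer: $\frac{71722967892210426205}{429292941} + \frac{759109764637135 i \sqrt{129}}{858585882} \approx 1.6707 \cdot 10^{11} + 1.0042 \cdot 10^{7} i$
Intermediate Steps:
$p{\left(Z \right)} = \sqrt{2} \sqrt{Z}$ ($p{\left(Z \right)} = \sqrt{2 Z} = \sqrt{2} \sqrt{Z}$)
$c{\left(k,I \right)} = - \frac{I^{2}}{2}$ ($c{\left(k,I \right)} = - \frac{I I}{2} = - \frac{I^{2}}{2}$)
$m = \frac{3077269183}{1717171764}$ ($m = \frac{\left(- \frac{1}{2}\right) \left(-470\right)^{2}}{-75432} + \frac{59702}{182116} = \left(- \frac{1}{2}\right) 220900 \left(- \frac{1}{75432}\right) + 59702 \cdot \frac{1}{182116} = \left(-110450\right) \left(- \frac{1}{75432}\right) + \frac{29851}{91058} = \frac{55225}{37716} + \frac{29851}{91058} = \frac{3077269183}{1717171764} \approx 1.7921$)
$\left(m + 442068\right) \left(p{\left(-258 \right)} + 377932\right) = \left(\frac{3077269183}{1717171764} + 442068\right) \left(\sqrt{2} \sqrt{-258} + 377932\right) = \frac{759109764637135 \left(\sqrt{2} i \sqrt{258} + 377932\right)}{1717171764} = \frac{759109764637135 \left(2 i \sqrt{129} + 377932\right)}{1717171764} = \frac{759109764637135 \left(377932 + 2 i \sqrt{129}\right)}{1717171764} = \frac{71722967892210426205}{429292941} + \frac{759109764637135 i \sqrt{129}}{858585882}$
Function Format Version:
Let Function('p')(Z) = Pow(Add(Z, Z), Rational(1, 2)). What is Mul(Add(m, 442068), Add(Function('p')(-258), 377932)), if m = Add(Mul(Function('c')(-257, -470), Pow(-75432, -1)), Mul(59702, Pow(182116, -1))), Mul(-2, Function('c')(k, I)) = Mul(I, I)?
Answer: Add(Rational(71722967892210426205, 429292941), Mul(Rational(759109764637135, 858585882), I, Pow(129, Rational(1, 2)))) ≈ Add(1.6707e+11, Mul(1.0042e+7, I))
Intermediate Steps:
Function('p')(Z) = Mul(Pow(2, Rational(1, 2)), Pow(Z, Rational(1, 2))) (Function('p')(Z) = Pow(Mul(2, Z), Rational(1, 2)) = Mul(Pow(2, Rational(1, 2)), Pow(Z, Rational(1, 2))))
Function('c')(k, I) = Mul(Rational(-1, 2), Pow(I, 2)) (Function('c')(k, I) = Mul(Rational(-1, 2), Mul(I, I)) = Mul(Rational(-1, 2), Pow(I, 2)))
m = Rational(3077269183, 1717171764) (m = Add(Mul(Mul(Rational(-1, 2), Pow(-470, 2)), Pow(-75432, -1)), Mul(59702, Pow(182116, -1))) = Add(Mul(Mul(Rational(-1, 2), 220900), Rational(-1, 75432)), Mul(59702, Rational(1, 182116))) = Add(Mul(-110450, Rational(-1, 75432)), Rational(29851, 91058)) = Add(Rational(55225, 37716), Rational(29851, 91058)) = Rational(3077269183, 1717171764) ≈ 1.7921)
Mul(Add(m, 442068), Add(Function('p')(-258), 377932)) = Mul(Add(Rational(3077269183, 1717171764), 442068), Add(Mul(Pow(2, Rational(1, 2)), Pow(-258, Rational(1, 2))), 377932)) = Mul(Rational(759109764637135, 1717171764), Add(Mul(Pow(2, Rational(1, 2)), Mul(I, Pow(258, Rational(1, 2)))), 377932)) = Mul(Rational(759109764637135, 1717171764), Add(Mul(2, I, Pow(129, Rational(1, 2))), 377932)) = Mul(Rational(759109764637135, 1717171764), Add(377932, Mul(2, I, Pow(129, Rational(1, 2))))) = Add(Rational(71722967892210426205, 429292941), Mul(Rational(759109764637135, 858585882), I, Pow(129, Rational(1, 2))))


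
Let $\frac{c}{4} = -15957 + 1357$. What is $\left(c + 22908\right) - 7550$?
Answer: $-43042$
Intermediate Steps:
$c = -58400$ ($c = 4 \left(-15957 + 1357\right) = 4 \left(-14600\right) = -58400$)
$\left(c + 22908\right) - 7550 = \left(-58400 + 22908\right) - 7550 = -35492 - 7550 = -43042$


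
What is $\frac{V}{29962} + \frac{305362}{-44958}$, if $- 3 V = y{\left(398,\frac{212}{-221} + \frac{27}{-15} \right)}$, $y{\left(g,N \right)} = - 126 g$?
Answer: $- \frac{2099434579}{336757899} \approx -6.2343$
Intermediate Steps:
$V = 16716$ ($V = - \frac{\left(-126\right) 398}{3} = \left(- \frac{1}{3}\right) \left(-50148\right) = 16716$)
$\frac{V}{29962} + \frac{305362}{-44958} = \frac{16716}{29962} + \frac{305362}{-44958} = 16716 \cdot \frac{1}{29962} + 305362 \left(- \frac{1}{44958}\right) = \frac{8358}{14981} - \frac{152681}{22479} = - \frac{2099434579}{336757899}$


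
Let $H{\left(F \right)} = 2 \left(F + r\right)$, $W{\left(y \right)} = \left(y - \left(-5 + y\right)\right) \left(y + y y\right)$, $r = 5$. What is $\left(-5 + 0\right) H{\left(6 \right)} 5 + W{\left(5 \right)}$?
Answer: $-400$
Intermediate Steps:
$W{\left(y \right)} = 5 y + 5 y^{2}$ ($W{\left(y \right)} = 5 \left(y + y^{2}\right) = 5 y + 5 y^{2}$)
$H{\left(F \right)} = 10 + 2 F$ ($H{\left(F \right)} = 2 \left(F + 5\right) = 2 \left(5 + F\right) = 10 + 2 F$)
$\left(-5 + 0\right) H{\left(6 \right)} 5 + W{\left(5 \right)} = \left(-5 + 0\right) \left(10 + 2 \cdot 6\right) 5 + 5 \cdot 5 \left(1 + 5\right) = - 5 \left(10 + 12\right) 5 + 5 \cdot 5 \cdot 6 = \left(-5\right) 22 \cdot 5 + 150 = \left(-110\right) 5 + 150 = -550 + 150 = -400$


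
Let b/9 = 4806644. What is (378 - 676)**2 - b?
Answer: -43170992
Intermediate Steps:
b = 43259796 (b = 9*4806644 = 43259796)
(378 - 676)**2 - b = (378 - 676)**2 - 1*43259796 = (-298)**2 - 43259796 = 88804 - 43259796 = -43170992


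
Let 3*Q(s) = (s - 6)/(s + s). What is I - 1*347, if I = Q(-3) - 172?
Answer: -1037/2 ≈ -518.50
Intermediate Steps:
Q(s) = (-6 + s)/(6*s) (Q(s) = ((s - 6)/(s + s))/3 = ((-6 + s)/((2*s)))/3 = ((-6 + s)*(1/(2*s)))/3 = ((-6 + s)/(2*s))/3 = (-6 + s)/(6*s))
I = -343/2 (I = (⅙)*(-6 - 3)/(-3) - 172 = (⅙)*(-⅓)*(-9) - 172 = ½ - 172 = -343/2 ≈ -171.50)
I - 1*347 = -343/2 - 1*347 = -343/2 - 347 = -1037/2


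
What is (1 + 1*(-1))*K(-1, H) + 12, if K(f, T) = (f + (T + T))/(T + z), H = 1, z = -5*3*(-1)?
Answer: 12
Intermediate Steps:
z = 15 (z = -15*(-1) = 15)
K(f, T) = (f + 2*T)/(15 + T) (K(f, T) = (f + (T + T))/(T + 15) = (f + 2*T)/(15 + T))
(1 + 1*(-1))*K(-1, H) + 12 = (1 + 1*(-1))*((-1 + 2*1)/(15 + 1)) + 12 = (1 - 1)*((-1 + 2)/16) + 12 = 0*((1/16)*1) + 12 = 0*(1/16) + 12 = 0 + 12 = 12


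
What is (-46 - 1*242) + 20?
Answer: -268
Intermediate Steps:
(-46 - 1*242) + 20 = (-46 - 242) + 20 = -288 + 20 = -268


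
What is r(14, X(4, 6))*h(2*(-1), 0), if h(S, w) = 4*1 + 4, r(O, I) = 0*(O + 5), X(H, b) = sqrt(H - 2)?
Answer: 0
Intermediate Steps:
X(H, b) = sqrt(-2 + H)
r(O, I) = 0 (r(O, I) = 0*(5 + O) = 0)
h(S, w) = 8 (h(S, w) = 4 + 4 = 8)
r(14, X(4, 6))*h(2*(-1), 0) = 0*8 = 0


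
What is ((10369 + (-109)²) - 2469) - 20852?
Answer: -1071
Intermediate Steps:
((10369 + (-109)²) - 2469) - 20852 = ((10369 + 11881) - 2469) - 20852 = (22250 - 2469) - 20852 = 19781 - 20852 = -1071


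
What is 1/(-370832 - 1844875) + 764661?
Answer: 1694264730326/2215707 ≈ 7.6466e+5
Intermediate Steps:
1/(-370832 - 1844875) + 764661 = 1/(-2215707) + 764661 = -1/2215707 + 764661 = 1694264730326/2215707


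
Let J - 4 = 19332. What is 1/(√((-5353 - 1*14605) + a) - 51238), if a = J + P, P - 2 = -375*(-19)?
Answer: -51238/2625326139 - √6505/2625326139 ≈ -1.9548e-5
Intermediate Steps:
J = 19336 (J = 4 + 19332 = 19336)
P = 7127 (P = 2 - 375*(-19) = 2 + 7125 = 7127)
a = 26463 (a = 19336 + 7127 = 26463)
1/(√((-5353 - 1*14605) + a) - 51238) = 1/(√((-5353 - 1*14605) + 26463) - 51238) = 1/(√((-5353 - 14605) + 26463) - 51238) = 1/(√(-19958 + 26463) - 51238) = 1/(√6505 - 51238) = 1/(-51238 + √6505)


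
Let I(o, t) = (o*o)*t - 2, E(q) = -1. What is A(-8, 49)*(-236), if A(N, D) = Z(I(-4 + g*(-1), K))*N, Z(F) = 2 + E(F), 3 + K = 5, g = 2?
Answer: 1888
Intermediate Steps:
K = 2 (K = -3 + 5 = 2)
I(o, t) = -2 + t*o² (I(o, t) = o²*t - 2 = t*o² - 2 = -2 + t*o²)
Z(F) = 1 (Z(F) = 2 - 1 = 1)
A(N, D) = N (A(N, D) = 1*N = N)
A(-8, 49)*(-236) = -8*(-236) = 1888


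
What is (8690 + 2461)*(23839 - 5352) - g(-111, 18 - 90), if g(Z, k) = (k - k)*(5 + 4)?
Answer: 206148537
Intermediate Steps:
g(Z, k) = 0 (g(Z, k) = 0*9 = 0)
(8690 + 2461)*(23839 - 5352) - g(-111, 18 - 90) = (8690 + 2461)*(23839 - 5352) - 1*0 = 11151*18487 + 0 = 206148537 + 0 = 206148537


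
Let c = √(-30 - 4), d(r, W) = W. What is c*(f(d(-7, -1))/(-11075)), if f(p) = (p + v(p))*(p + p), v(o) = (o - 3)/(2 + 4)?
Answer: -2*I*√34/6645 ≈ -0.001755*I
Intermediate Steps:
v(o) = -½ + o/6 (v(o) = (-3 + o)/6 = (-3 + o)*(⅙) = -½ + o/6)
f(p) = 2*p*(-½ + 7*p/6) (f(p) = (p + (-½ + p/6))*(p + p) = (-½ + 7*p/6)*(2*p) = 2*p*(-½ + 7*p/6))
c = I*√34 (c = √(-34) = I*√34 ≈ 5.8309*I)
c*(f(d(-7, -1))/(-11075)) = (I*√34)*(((⅓)*(-1)*(-3 + 7*(-1)))/(-11075)) = (I*√34)*(((⅓)*(-1)*(-3 - 7))*(-1/11075)) = (I*√34)*(((⅓)*(-1)*(-10))*(-1/11075)) = (I*√34)*((10/3)*(-1/11075)) = (I*√34)*(-2/6645) = -2*I*√34/6645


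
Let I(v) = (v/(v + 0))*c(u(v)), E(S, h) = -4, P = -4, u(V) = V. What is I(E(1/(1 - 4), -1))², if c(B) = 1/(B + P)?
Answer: 1/64 ≈ 0.015625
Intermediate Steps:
c(B) = 1/(-4 + B) (c(B) = 1/(B - 4) = 1/(-4 + B))
I(v) = 1/(-4 + v) (I(v) = (v/(v + 0))/(-4 + v) = (v/v)/(-4 + v) = 1/(-4 + v))
I(E(1/(1 - 4), -1))² = (1/(-4 - 4))² = (1/(-8))² = (-⅛)² = 1/64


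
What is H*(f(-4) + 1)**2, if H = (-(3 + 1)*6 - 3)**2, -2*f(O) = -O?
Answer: 729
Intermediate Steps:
f(O) = O/2 (f(O) = -(-1)*O/2 = O/2)
H = 729 (H = (-4*6 - 3)**2 = (-1*24 - 3)**2 = (-24 - 3)**2 = (-27)**2 = 729)
H*(f(-4) + 1)**2 = 729*((1/2)*(-4) + 1)**2 = 729*(-2 + 1)**2 = 729*(-1)**2 = 729*1 = 729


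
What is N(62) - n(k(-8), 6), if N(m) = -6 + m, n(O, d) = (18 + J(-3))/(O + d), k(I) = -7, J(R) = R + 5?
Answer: 76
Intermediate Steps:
J(R) = 5 + R
n(O, d) = 20/(O + d) (n(O, d) = (18 + (5 - 3))/(O + d) = (18 + 2)/(O + d) = 20/(O + d))
N(62) - n(k(-8), 6) = (-6 + 62) - 20/(-7 + 6) = 56 - 20/(-1) = 56 - 20*(-1) = 56 - 1*(-20) = 56 + 20 = 76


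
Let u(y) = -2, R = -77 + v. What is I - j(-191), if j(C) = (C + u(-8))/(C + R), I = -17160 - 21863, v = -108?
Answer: -14672841/376 ≈ -39024.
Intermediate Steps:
R = -185 (R = -77 - 108 = -185)
I = -39023
j(C) = (-2 + C)/(-185 + C) (j(C) = (C - 2)/(C - 185) = (-2 + C)/(-185 + C))
I - j(-191) = -39023 - (-2 - 191)/(-185 - 191) = -39023 - (-193)/(-376) = -39023 - (-1)*(-193)/376 = -39023 - 1*193/376 = -39023 - 193/376 = -14672841/376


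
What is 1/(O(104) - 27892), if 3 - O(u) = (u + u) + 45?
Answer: -1/28142 ≈ -3.5534e-5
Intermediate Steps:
O(u) = -42 - 2*u (O(u) = 3 - ((u + u) + 45) = 3 - (2*u + 45) = 3 - (45 + 2*u) = 3 + (-45 - 2*u) = -42 - 2*u)
1/(O(104) - 27892) = 1/((-42 - 2*104) - 27892) = 1/((-42 - 208) - 27892) = 1/(-250 - 27892) = 1/(-28142) = -1/28142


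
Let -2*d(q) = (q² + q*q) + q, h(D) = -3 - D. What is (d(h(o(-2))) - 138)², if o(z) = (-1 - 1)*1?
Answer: 76729/4 ≈ 19182.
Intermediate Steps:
o(z) = -2 (o(z) = -2*1 = -2)
d(q) = -q² - q/2 (d(q) = -((q² + q*q) + q)/2 = -((q² + q²) + q)/2 = -(2*q² + q)/2 = -(q + 2*q²)/2 = -q² - q/2)
(d(h(o(-2))) - 138)² = (-(-3 - 1*(-2))*(½ + (-3 - 1*(-2))) - 138)² = (-(-3 + 2)*(½ + (-3 + 2)) - 138)² = (-1*(-1)*(½ - 1) - 138)² = (-1*(-1)*(-½) - 138)² = (-½ - 138)² = (-277/2)² = 76729/4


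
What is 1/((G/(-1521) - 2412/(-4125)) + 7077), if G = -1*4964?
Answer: 2091375/14808709259 ≈ 0.00014123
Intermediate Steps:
G = -4964
1/((G/(-1521) - 2412/(-4125)) + 7077) = 1/((-4964/(-1521) - 2412/(-4125)) + 7077) = 1/((-4964*(-1/1521) - 2412*(-1/4125)) + 7077) = 1/((4964/1521 + 804/1375) + 7077) = 1/(8048384/2091375 + 7077) = 1/(14808709259/2091375) = 2091375/14808709259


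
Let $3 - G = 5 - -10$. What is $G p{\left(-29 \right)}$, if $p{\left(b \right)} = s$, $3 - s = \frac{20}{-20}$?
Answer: $-48$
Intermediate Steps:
$s = 4$ ($s = 3 - \frac{20}{-20} = 3 - 20 \left(- \frac{1}{20}\right) = 3 - -1 = 3 + 1 = 4$)
$p{\left(b \right)} = 4$
$G = -12$ ($G = 3 - \left(5 - -10\right) = 3 - \left(5 + 10\right) = 3 - 15 = -12$)
$G p{\left(-29 \right)} = \left(-12\right) 4 = -48$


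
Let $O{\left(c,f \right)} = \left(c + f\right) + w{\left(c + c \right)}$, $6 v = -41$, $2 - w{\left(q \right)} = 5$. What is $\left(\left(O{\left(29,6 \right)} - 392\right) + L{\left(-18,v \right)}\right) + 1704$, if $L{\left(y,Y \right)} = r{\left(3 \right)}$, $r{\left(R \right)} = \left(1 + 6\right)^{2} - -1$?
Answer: $1394$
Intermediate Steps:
$w{\left(q \right)} = -3$ ($w{\left(q \right)} = 2 - 5 = -3$)
$r{\left(R \right)} = 50$ ($r{\left(R \right)} = 7^{2} + 1 = 49 + 1 = 50$)
$v = - \frac{41}{6}$ ($v = \frac{1}{6} \left(-41\right) = - \frac{41}{6} \approx -6.8333$)
$L{\left(y,Y \right)} = 50$
$O{\left(c,f \right)} = -3 + c + f$ ($O{\left(c,f \right)} = \left(c + f\right) - 3 = -3 + c + f$)
$\left(\left(O{\left(29,6 \right)} - 392\right) + L{\left(-18,v \right)}\right) + 1704 = \left(\left(\left(-3 + 29 + 6\right) - 392\right) + 50\right) + 1704 = \left(\left(32 - 392\right) + 50\right) + 1704 = \left(-360 + 50\right) + 1704 = -310 + 1704 = 1394$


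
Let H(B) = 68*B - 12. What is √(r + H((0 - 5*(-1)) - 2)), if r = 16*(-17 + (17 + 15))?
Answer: 12*√3 ≈ 20.785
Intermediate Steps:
H(B) = -12 + 68*B
r = 240 (r = 16*(-17 + 32) = 16*15 = 240)
√(r + H((0 - 5*(-1)) - 2)) = √(240 + (-12 + 68*((0 - 5*(-1)) - 2))) = √(240 + (-12 + 68*((0 + 5) - 2))) = √(240 + (-12 + 68*(5 - 2))) = √(240 + (-12 + 68*3)) = √(240 + (-12 + 204)) = √(240 + 192) = √432 = 12*√3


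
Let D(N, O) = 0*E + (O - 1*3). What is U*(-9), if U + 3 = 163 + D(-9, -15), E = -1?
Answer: -1278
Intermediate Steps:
D(N, O) = -3 + O (D(N, O) = 0*(-1) + (O - 1*3) = 0 + (O - 3) = 0 + (-3 + O) = -3 + O)
U = 142 (U = -3 + (163 + (-3 - 15)) = -3 + (163 - 18) = -3 + 145 = 142)
U*(-9) = 142*(-9) = -1278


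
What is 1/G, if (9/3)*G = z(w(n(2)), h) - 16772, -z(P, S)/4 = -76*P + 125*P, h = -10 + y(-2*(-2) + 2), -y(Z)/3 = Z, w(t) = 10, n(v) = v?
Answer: -1/6244 ≈ -0.00016015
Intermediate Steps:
y(Z) = -3*Z
h = -28 (h = -10 - 3*(-2*(-2) + 2) = -10 - 3*(4 + 2) = -10 - 3*6 = -10 - 18 = -28)
z(P, S) = -196*P (z(P, S) = -4*(-76*P + 125*P) = -196*P)
G = -6244 (G = (-196*10 - 16772)/3 = (-1960 - 16772)/3 = (⅓)*(-18732) = -6244)
1/G = 1/(-6244) = -1/6244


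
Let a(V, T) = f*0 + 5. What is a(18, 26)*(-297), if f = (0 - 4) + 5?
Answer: -1485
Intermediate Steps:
f = 1 (f = -4 + 5 = 1)
a(V, T) = 5 (a(V, T) = 1*0 + 5 = 0 + 5 = 5)
a(18, 26)*(-297) = 5*(-297) = -1485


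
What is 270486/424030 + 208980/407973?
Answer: 33160795713/28832131865 ≈ 1.1501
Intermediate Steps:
270486/424030 + 208980/407973 = 270486*(1/424030) + 208980*(1/407973) = 135243/212015 + 69660/135991 = 33160795713/28832131865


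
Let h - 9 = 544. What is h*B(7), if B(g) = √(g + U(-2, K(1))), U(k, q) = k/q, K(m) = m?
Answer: 553*√5 ≈ 1236.5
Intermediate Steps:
h = 553 (h = 9 + 544 = 553)
B(g) = √(-2 + g) (B(g) = √(g - 2/1) = √(g - 2*1) = √(g - 2) = √(-2 + g))
h*B(7) = 553*√(-2 + 7) = 553*√5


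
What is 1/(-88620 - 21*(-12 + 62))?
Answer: -1/89670 ≈ -1.1152e-5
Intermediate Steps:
1/(-88620 - 21*(-12 + 62)) = 1/(-88620 - 21*50) = 1/(-88620 - 1050) = 1/(-89670) = -1/89670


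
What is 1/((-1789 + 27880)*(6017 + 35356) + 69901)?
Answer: 1/1079532844 ≈ 9.2633e-10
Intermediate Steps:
1/((-1789 + 27880)*(6017 + 35356) + 69901) = 1/(26091*41373 + 69901) = 1/(1079462943 + 69901) = 1/1079532844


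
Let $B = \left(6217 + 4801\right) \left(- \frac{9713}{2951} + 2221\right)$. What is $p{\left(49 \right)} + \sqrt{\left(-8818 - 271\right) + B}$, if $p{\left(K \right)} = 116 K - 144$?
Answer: $5540 + \frac{\sqrt{212708129001355}}{2951} \approx 10482.0$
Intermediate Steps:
$p{\left(K \right)} = -144 + 116 K$
$B = \frac{72106838244}{2951}$ ($B = 11018 \left(\left(-9713\right) \frac{1}{2951} + 2221\right) = 11018 \left(- \frac{9713}{2951} + 2221\right) = 11018 \cdot \frac{6544458}{2951} = \frac{72106838244}{2951} \approx 2.4435 \cdot 10^{7}$)
$p{\left(49 \right)} + \sqrt{\left(-8818 - 271\right) + B} = \left(-144 + 116 \cdot 49\right) + \sqrt{\left(-8818 - 271\right) + \frac{72106838244}{2951}} = \left(-144 + 5684\right) + \sqrt{-9089 + \frac{72106838244}{2951}} = 5540 + \sqrt{\frac{72080016605}{2951}} = 5540 + \frac{\sqrt{212708129001355}}{2951}$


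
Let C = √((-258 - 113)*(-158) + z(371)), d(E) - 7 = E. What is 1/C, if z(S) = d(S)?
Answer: √301/4214 ≈ 0.0041171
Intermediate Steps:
d(E) = 7 + E
z(S) = 7 + S
C = 14*√301 (C = √((-258 - 113)*(-158) + (7 + 371)) = √(-371*(-158) + 378) = √(58618 + 378) = √58996 = 14*√301 ≈ 242.89)
1/C = 1/(14*√301) = √301/4214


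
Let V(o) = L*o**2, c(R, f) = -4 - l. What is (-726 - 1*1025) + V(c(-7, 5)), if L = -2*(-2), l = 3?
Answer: -1555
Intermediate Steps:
c(R, f) = -7 (c(R, f) = -4 - 1*3 = -4 - 3 = -7)
L = 4
V(o) = 4*o**2
(-726 - 1*1025) + V(c(-7, 5)) = (-726 - 1*1025) + 4*(-7)**2 = (-726 - 1025) + 4*49 = -1751 + 196 = -1555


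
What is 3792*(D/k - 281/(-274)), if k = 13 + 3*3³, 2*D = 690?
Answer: 114654912/6439 ≈ 17806.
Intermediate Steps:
D = 345 (D = (½)*690 = 345)
k = 94 (k = 13 + 3*27 = 13 + 81 = 94)
3792*(D/k - 281/(-274)) = 3792*(345/94 - 281/(-274)) = 3792*(345*(1/94) - 281*(-1/274)) = 3792*(345/94 + 281/274) = 3792*(30236/6439) = 114654912/6439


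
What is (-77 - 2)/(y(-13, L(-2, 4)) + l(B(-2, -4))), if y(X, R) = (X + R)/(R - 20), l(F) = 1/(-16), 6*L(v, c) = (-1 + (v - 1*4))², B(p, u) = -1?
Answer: -89744/393 ≈ -228.36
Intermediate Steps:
L(v, c) = (-5 + v)²/6 (L(v, c) = (-1 + (v - 1*4))²/6 = (-1 + (v - 4))²/6 = (-1 + (-4 + v))²/6 = (-5 + v)²/6)
l(F) = -1/16
y(X, R) = (R + X)/(-20 + R)
(-77 - 2)/(y(-13, L(-2, 4)) + l(B(-2, -4))) = (-77 - 2)/(((-5 - 2)²/6 - 13)/(-20 + (-5 - 2)²/6) - 1/16) = -79/(((⅙)*(-7)² - 13)/(-20 + (⅙)*(-7)²) - 1/16) = -79/(((⅙)*49 - 13)/(-20 + (⅙)*49) - 1/16) = -79/((49/6 - 13)/(-20 + 49/6) - 1/16) = -79/(-29/6/(-71/6) - 1/16) = -79/(-6/71*(-29/6) - 1/16) = -79/(29/71 - 1/16) = -79/393/1136 = -79*1136/393 = -89744/393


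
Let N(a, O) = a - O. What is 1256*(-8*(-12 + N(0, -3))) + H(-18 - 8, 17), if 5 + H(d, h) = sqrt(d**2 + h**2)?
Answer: 90427 + sqrt(965) ≈ 90458.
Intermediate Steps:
H(d, h) = -5 + sqrt(d**2 + h**2)
1256*(-8*(-12 + N(0, -3))) + H(-18 - 8, 17) = 1256*(-8*(-12 + (0 - 1*(-3)))) + (-5 + sqrt((-18 - 8)**2 + 17**2)) = 1256*(-8*(-12 + (0 + 3))) + (-5 + sqrt((-26)**2 + 289)) = 1256*(-8*(-12 + 3)) + (-5 + sqrt(676 + 289)) = 1256*(-8*(-9)) + (-5 + sqrt(965)) = 1256*72 + (-5 + sqrt(965)) = 90432 + (-5 + sqrt(965)) = 90427 + sqrt(965)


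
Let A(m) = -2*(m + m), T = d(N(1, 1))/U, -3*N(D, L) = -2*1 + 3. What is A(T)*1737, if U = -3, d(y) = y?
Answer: -772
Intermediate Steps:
N(D, L) = -⅓ (N(D, L) = -(-2*1 + 3)/3 = -(-2 + 3)/3 = -⅓*1 = -⅓)
T = ⅑ (T = -⅓/(-3) = -⅓*(-⅓) = ⅑ ≈ 0.11111)
A(m) = -4*m
A(T)*1737 = -4*⅑*1737 = -4/9*1737 = -772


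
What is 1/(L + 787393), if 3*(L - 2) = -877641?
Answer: 1/494848 ≈ 2.0208e-6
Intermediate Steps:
L = -292545 (L = 2 + (1/3)*(-877641) = 2 - 292547 = -292545)
1/(L + 787393) = 1/(-292545 + 787393) = 1/494848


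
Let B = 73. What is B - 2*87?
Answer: -101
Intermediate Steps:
B - 2*87 = 73 - 2*87 = 73 - 174 = -101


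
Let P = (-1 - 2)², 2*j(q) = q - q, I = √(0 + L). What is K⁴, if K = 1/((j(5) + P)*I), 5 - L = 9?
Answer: 1/104976 ≈ 9.5260e-6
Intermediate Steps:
L = -4 (L = 5 - 1*9 = 5 - 9 = -4)
I = 2*I (I = √(0 - 4) = √(-4) = 2*I ≈ 2.0*I)
j(q) = 0 (j(q) = (q - q)/2 = (½)*0 = 0)
P = 9 (P = (-3)² = 9)
K = -I/18 (K = 1/((0 + 9)*((2*I))) = (-I/2)/9 = -I/18 ≈ -0.055556*I)
K⁴ = (-I/18)⁴ = 1/104976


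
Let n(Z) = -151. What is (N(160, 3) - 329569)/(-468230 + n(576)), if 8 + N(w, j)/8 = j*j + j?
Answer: 329537/468381 ≈ 0.70357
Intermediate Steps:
N(w, j) = -64 + 8*j + 8*j**2 (N(w, j) = -64 + 8*(j*j + j) = -64 + 8*(j**2 + j) = -64 + 8*(j + j**2) = -64 + (8*j + 8*j**2) = -64 + 8*j + 8*j**2)
(N(160, 3) - 329569)/(-468230 + n(576)) = ((-64 + 8*3 + 8*3**2) - 329569)/(-468230 - 151) = ((-64 + 24 + 8*9) - 329569)/(-468381) = ((-64 + 24 + 72) - 329569)*(-1/468381) = (32 - 329569)*(-1/468381) = -329537*(-1/468381) = 329537/468381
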